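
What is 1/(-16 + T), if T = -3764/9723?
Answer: -9723/159332 ≈ -0.061024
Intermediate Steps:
T = -3764/9723 (T = -3764*1/9723 = -3764/9723 ≈ -0.38712)
1/(-16 + T) = 1/(-16 - 3764/9723) = 1/(-159332/9723) = -9723/159332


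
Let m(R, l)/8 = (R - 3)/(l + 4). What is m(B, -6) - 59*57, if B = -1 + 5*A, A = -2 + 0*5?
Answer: -3307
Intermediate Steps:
A = -2 (A = -2 + 0 = -2)
B = -11 (B = -1 + 5*(-2) = -1 - 10 = -11)
m(R, l) = 8*(-3 + R)/(4 + l) (m(R, l) = 8*((R - 3)/(l + 4)) = 8*((-3 + R)/(4 + l)) = 8*(-3 + R)/(4 + l))
m(B, -6) - 59*57 = 8*(-3 - 11)/(4 - 6) - 59*57 = 8*(-14)/(-2) - 3363 = 8*(-½)*(-14) - 3363 = 56 - 3363 = -3307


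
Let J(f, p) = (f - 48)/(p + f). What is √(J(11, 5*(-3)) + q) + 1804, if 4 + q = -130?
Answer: 1804 + I*√499/2 ≈ 1804.0 + 11.169*I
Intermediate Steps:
q = -134 (q = -4 - 130 = -134)
J(f, p) = (-48 + f)/(f + p)
√(J(11, 5*(-3)) + q) + 1804 = √((-48 + 11)/(11 + 5*(-3)) - 134) + 1804 = √(-37/(11 - 15) - 134) + 1804 = √(-37/(-4) - 134) + 1804 = √(-¼*(-37) - 134) + 1804 = √(37/4 - 134) + 1804 = √(-499/4) + 1804 = I*√499/2 + 1804 = 1804 + I*√499/2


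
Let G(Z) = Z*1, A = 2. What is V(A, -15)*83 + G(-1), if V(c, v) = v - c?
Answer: -1412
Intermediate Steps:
G(Z) = Z
V(A, -15)*83 + G(-1) = (-15 - 1*2)*83 - 1 = (-15 - 2)*83 - 1 = -17*83 - 1 = -1411 - 1 = -1412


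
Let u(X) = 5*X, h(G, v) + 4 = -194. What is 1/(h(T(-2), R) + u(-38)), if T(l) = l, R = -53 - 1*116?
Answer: -1/388 ≈ -0.0025773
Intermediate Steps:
R = -169 (R = -53 - 116 = -169)
h(G, v) = -198 (h(G, v) = -4 - 194 = -198)
1/(h(T(-2), R) + u(-38)) = 1/(-198 + 5*(-38)) = 1/(-198 - 190) = 1/(-388) = -1/388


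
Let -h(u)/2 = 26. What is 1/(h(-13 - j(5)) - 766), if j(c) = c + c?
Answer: -1/818 ≈ -0.0012225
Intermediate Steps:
j(c) = 2*c
h(u) = -52 (h(u) = -2*26 = -52)
1/(h(-13 - j(5)) - 766) = 1/(-52 - 766) = 1/(-818) = -1/818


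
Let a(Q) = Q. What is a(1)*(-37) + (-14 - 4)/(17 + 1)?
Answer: -38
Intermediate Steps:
a(1)*(-37) + (-14 - 4)/(17 + 1) = 1*(-37) + (-14 - 4)/(17 + 1) = -37 - 18/18 = -37 - 18*1/18 = -37 - 1 = -38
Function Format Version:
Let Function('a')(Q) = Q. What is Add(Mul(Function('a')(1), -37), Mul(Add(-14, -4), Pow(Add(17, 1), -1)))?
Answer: -38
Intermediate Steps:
Add(Mul(Function('a')(1), -37), Mul(Add(-14, -4), Pow(Add(17, 1), -1))) = Add(Mul(1, -37), Mul(Add(-14, -4), Pow(Add(17, 1), -1))) = Add(-37, Mul(-18, Pow(18, -1))) = Add(-37, Mul(-18, Rational(1, 18))) = Add(-37, -1) = -38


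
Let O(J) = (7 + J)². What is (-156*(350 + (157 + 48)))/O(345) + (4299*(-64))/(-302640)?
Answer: 41082707/195303680 ≈ 0.21035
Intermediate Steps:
(-156*(350 + (157 + 48)))/O(345) + (4299*(-64))/(-302640) = (-156*(350 + (157 + 48)))/((7 + 345)²) + (4299*(-64))/(-302640) = (-156*(350 + 205))/(352²) - 275136*(-1/302640) = -156*555/123904 + 5732/6305 = -86580*1/123904 + 5732/6305 = -21645/30976 + 5732/6305 = 41082707/195303680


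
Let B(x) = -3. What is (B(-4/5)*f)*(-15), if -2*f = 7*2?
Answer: -315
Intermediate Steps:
f = -7 (f = -7*2/2 = -1/2*14 = -7)
(B(-4/5)*f)*(-15) = -3*(-7)*(-15) = 21*(-15) = -315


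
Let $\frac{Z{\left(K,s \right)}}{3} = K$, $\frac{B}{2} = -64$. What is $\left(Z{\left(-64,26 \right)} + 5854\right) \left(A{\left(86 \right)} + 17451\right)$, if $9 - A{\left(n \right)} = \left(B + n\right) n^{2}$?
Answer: $1857656904$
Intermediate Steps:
$B = -128$ ($B = 2 \left(-64\right) = -128$)
$Z{\left(K,s \right)} = 3 K$
$A{\left(n \right)} = 9 - n^{2} \left(-128 + n\right)$ ($A{\left(n \right)} = 9 - \left(-128 + n\right) n^{2} = 9 - n^{2} \left(-128 + n\right)$)
$\left(Z{\left(-64,26 \right)} + 5854\right) \left(A{\left(86 \right)} + 17451\right) = \left(3 \left(-64\right) + 5854\right) \left(\left(9 - 86^{3} + 128 \cdot 86^{2}\right) + 17451\right) = \left(-192 + 5854\right) \left(\left(9 - 636056 + 128 \cdot 7396\right) + 17451\right) = 5662 \left(\left(9 - 636056 + 946688\right) + 17451\right) = 5662 \left(310641 + 17451\right) = 5662 \cdot 328092 = 1857656904$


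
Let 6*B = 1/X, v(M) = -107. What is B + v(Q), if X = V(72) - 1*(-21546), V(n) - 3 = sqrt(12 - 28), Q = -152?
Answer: -99372908055/928718834 - 2*I/1393078251 ≈ -107.0 - 1.4357e-9*I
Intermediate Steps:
V(n) = 3 + 4*I (V(n) = 3 + sqrt(12 - 28) = 3 + sqrt(-16) = 3 + 4*I)
X = 21549 + 4*I (X = (3 + 4*I) - 1*(-21546) = (3 + 4*I) + 21546 = 21549 + 4*I ≈ 21549.0 + 4.0*I)
B = (21549 - 4*I)/2786156502 (B = 1/(6*(21549 + 4*I)) = ((21549 - 4*I)/464359417)/6 = (21549 - 4*I)/2786156502 ≈ 7.7343e-6 - 1.4357e-9*I)
B + v(Q) = (7183/928718834 - 2*I/1393078251) - 107 = -99372908055/928718834 - 2*I/1393078251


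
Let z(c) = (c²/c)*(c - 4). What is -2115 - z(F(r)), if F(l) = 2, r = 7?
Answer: -2111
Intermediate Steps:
z(c) = c*(-4 + c)
-2115 - z(F(r)) = -2115 - 2*(-4 + 2) = -2115 - 2*(-2) = -2115 - 1*(-4) = -2115 + 4 = -2111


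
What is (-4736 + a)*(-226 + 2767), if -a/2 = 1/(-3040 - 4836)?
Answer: -4308234777/358 ≈ -1.2034e+7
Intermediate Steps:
a = 1/3938 (a = -2/(-3040 - 4836) = -2/(-7876) = -2*(-1/7876) = 1/3938 ≈ 0.00025394)
(-4736 + a)*(-226 + 2767) = (-4736 + 1/3938)*(-226 + 2767) = -18650367/3938*2541 = -4308234777/358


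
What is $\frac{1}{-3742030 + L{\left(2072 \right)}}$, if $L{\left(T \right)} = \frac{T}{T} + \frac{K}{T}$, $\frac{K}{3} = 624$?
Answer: $- \frac{259}{969185277} \approx -2.6723 \cdot 10^{-7}$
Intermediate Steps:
$K = 1872$ ($K = 3 \cdot 624 = 1872$)
$L{\left(T \right)} = 1 + \frac{1872}{T}$ ($L{\left(T \right)} = \frac{T}{T} + \frac{1872}{T} = 1 + \frac{1872}{T}$)
$\frac{1}{-3742030 + L{\left(2072 \right)}} = \frac{1}{-3742030 + \frac{1872 + 2072}{2072}} = \frac{1}{-3742030 + \frac{1}{2072} \cdot 3944} = \frac{1}{-3742030 + \frac{493}{259}} = \frac{1}{- \frac{969185277}{259}} = - \frac{259}{969185277}$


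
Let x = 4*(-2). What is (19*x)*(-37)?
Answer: 5624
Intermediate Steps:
x = -8
(19*x)*(-37) = (19*(-8))*(-37) = -152*(-37) = 5624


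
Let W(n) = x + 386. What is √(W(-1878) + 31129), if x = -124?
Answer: √31391 ≈ 177.18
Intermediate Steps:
W(n) = 262 (W(n) = -124 + 386 = 262)
√(W(-1878) + 31129) = √(262 + 31129) = √31391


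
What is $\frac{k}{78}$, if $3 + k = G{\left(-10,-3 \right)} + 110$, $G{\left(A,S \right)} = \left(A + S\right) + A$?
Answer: $\frac{14}{13} \approx 1.0769$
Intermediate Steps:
$G{\left(A,S \right)} = S + 2 A$
$k = 84$ ($k = -3 + \left(\left(-3 + 2 \left(-10\right)\right) + 110\right) = -3 + \left(\left(-3 - 20\right) + 110\right) = -3 + \left(-23 + 110\right) = -3 + 87 = 84$)
$\frac{k}{78} = \frac{1}{78} \cdot 84 = \frac{14}{13}$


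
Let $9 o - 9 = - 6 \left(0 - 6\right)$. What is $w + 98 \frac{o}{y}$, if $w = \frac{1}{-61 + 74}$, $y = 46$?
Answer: $\frac{3208}{299} \approx 10.729$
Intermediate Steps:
$o = 5$ ($o = 1 + \frac{\left(-6\right) \left(0 - 6\right)}{9} = 1 + \frac{\left(-6\right) \left(-6\right)}{9} = 1 + \frac{1}{9} \cdot 36 = 1 + 4 = 5$)
$w = \frac{1}{13} \approx 0.076923$
$w + 98 \frac{o}{y} = \frac{1}{13} + 98 \cdot \frac{5}{46} = \frac{1}{13} + \frac{245}{23} = \frac{3208}{299}$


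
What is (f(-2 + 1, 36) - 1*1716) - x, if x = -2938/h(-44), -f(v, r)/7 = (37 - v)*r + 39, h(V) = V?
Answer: -255899/22 ≈ -11632.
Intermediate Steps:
f(v, r) = -273 - 7*r*(37 - v) (f(v, r) = -7*((37 - v)*r + 39) = -7*(r*(37 - v) + 39) = -7*(39 + r*(37 - v)) = -273 - 7*r*(37 - v))
x = 1469/22 (x = -2938/(-44) = -2938*(-1/44) = 1469/22 ≈ 66.773)
(f(-2 + 1, 36) - 1*1716) - x = ((-273 - 259*36 + 7*36*(-2 + 1)) - 1*1716) - 1*1469/22 = ((-273 - 9324 + 7*36*(-1)) - 1716) - 1469/22 = ((-273 - 9324 - 252) - 1716) - 1469/22 = (-9849 - 1716) - 1469/22 = -11565 - 1469/22 = -255899/22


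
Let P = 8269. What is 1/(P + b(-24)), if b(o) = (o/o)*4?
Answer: 1/8273 ≈ 0.00012088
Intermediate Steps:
b(o) = 4 (b(o) = 1*4 = 4)
1/(P + b(-24)) = 1/(8269 + 4) = 1/8273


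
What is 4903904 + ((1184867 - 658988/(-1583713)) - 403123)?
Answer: 9004435310012/1583713 ≈ 5.6856e+6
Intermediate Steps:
4903904 + ((1184867 - 658988/(-1583713)) - 403123) = 4903904 + ((1184867 - 658988*(-1/1583713)) - 403123) = 4903904 + ((1184867 + 658988/1583713) - 403123) = 4903904 + (1876489930159/1583713 - 403123) = 4903904 + 1238058794460/1583713 = 9004435310012/1583713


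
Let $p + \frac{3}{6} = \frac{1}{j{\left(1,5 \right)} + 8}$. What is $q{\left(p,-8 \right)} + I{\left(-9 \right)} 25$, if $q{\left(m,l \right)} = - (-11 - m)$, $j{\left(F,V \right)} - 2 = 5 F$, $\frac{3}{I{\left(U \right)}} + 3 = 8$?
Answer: $\frac{767}{30} \approx 25.567$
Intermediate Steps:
$I{\left(U \right)} = \frac{3}{5}$ ($I{\left(U \right)} = \frac{3}{-3 + 8} = \frac{3}{5}$)
$j{\left(F,V \right)} = 2 + 5 F$
$p = - \frac{13}{30}$ ($p = - \frac{1}{2} + \frac{1}{\left(2 + 5 \cdot 1\right) + 8} = - \frac{1}{2} + \frac{1}{\left(2 + 5\right) + 8} = - \frac{1}{2} + \frac{1}{7 + 8} = - \frac{1}{2} + \frac{1}{15} = - \frac{13}{30} \approx -0.43333$)
$q{\left(m,l \right)} = 11 + m$
$q{\left(p,-8 \right)} + I{\left(-9 \right)} 25 = \left(11 - \frac{13}{30}\right) + \frac{3}{5} \cdot 25 = \frac{317}{30} + 15 = \frac{767}{30}$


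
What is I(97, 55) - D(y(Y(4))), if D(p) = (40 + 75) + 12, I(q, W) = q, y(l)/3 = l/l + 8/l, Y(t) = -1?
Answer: -30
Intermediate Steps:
y(l) = 3 + 24/l (y(l) = 3*(l/l + 8/l) = 3*(1 + 8/l) = 3 + 24/l)
D(p) = 127 (D(p) = 115 + 12 = 127)
I(97, 55) - D(y(Y(4))) = 97 - 1*127 = 97 - 127 = -30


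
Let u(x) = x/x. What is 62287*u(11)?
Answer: 62287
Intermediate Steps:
u(x) = 1
62287*u(11) = 62287*1 = 62287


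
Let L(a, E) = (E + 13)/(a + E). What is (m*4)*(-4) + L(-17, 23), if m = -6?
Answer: 102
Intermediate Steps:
L(a, E) = (13 + E)/(E + a)
(m*4)*(-4) + L(-17, 23) = -6*4*(-4) + (13 + 23)/(23 - 17) = -24*(-4) + 36/6 = 96 + (⅙)*36 = 96 + 6 = 102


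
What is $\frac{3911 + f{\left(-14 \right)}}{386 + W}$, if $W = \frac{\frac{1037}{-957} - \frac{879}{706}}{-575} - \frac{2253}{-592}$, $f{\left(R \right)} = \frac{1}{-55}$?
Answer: $\frac{89948098581504}{8965178393315} \approx 10.033$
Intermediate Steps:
$f{\left(R \right)} = - \frac{1}{55}$
$W = \frac{17524174567}{4599770736}$ ($W = \left(1037 \left(- \frac{1}{957}\right) - \frac{879}{706}\right) \left(- \frac{1}{575}\right) - - \frac{2253}{592} = \left(- \frac{1037}{957} - \frac{879}{706}\right) \left(- \frac{1}{575}\right) + \frac{2253}{592} = \left(- \frac{1573325}{675642}\right) \left(- \frac{1}{575}\right) + \frac{2253}{592} = \frac{62933}{15539766} + \frac{2253}{592} = \frac{17524174567}{4599770736} \approx 3.8098$)
$\frac{3911 + f{\left(-14 \right)}}{386 + W} = \frac{3911 - \frac{1}{55}}{386 + \frac{17524174567}{4599770736}} = \frac{215104}{55 \cdot \frac{1793035678663}{4599770736}} = \frac{215104}{55} \cdot \frac{4599770736}{1793035678663} = \frac{89948098581504}{8965178393315}$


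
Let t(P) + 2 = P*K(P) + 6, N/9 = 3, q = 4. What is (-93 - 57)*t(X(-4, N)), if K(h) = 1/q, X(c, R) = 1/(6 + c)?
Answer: -2475/4 ≈ -618.75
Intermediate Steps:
N = 27 (N = 9*3 = 27)
K(h) = ¼ (K(h) = 1/4 = ¼)
t(P) = 4 + P/4 (t(P) = -2 + (P*(¼) + 6) = -2 + (P/4 + 6) = -2 + (6 + P/4) = 4 + P/4)
(-93 - 57)*t(X(-4, N)) = (-93 - 57)*(4 + 1/(4*(6 - 4))) = -150*(4 + (¼)/2) = -150*(4 + (¼)*(½)) = -150*(4 + ⅛) = -150*33/8 = -2475/4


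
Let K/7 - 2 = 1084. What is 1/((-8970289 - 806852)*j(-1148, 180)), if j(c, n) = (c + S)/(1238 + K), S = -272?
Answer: 442/694177011 ≈ 6.3673e-7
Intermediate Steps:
K = 7602 (K = 14 + 7*1084 = 14 + 7588 = 7602)
j(c, n) = -2/65 + c/8840 (j(c, n) = (c - 272)/(1238 + 7602) = (-272 + c)/8840 = (-272 + c)*(1/8840) = -2/65 + c/8840)
1/((-8970289 - 806852)*j(-1148, 180)) = 1/((-8970289 - 806852)*(-2/65 + (1/8840)*(-1148))) = 1/((-9777141)*(-2/65 - 287/2210)) = -1/(9777141*(-71/442)) = -1/9777141*(-442/71) = 442/694177011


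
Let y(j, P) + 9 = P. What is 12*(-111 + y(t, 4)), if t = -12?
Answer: -1392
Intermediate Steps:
y(j, P) = -9 + P
12*(-111 + y(t, 4)) = 12*(-111 + (-9 + 4)) = 12*(-111 - 5) = 12*(-116) = -1392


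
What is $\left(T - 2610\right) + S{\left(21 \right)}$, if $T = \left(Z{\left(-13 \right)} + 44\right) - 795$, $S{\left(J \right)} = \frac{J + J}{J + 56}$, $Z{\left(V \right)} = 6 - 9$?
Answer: $- \frac{36998}{11} \approx -3363.5$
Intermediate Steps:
$Z{\left(V \right)} = -3$ ($Z{\left(V \right)} = 6 - 9 = -3$)
$S{\left(J \right)} = \frac{2 J}{56 + J}$
$T = -754$ ($T = \left(-3 + 44\right) - 795 = 41 - 795 = -754$)
$\left(T - 2610\right) + S{\left(21 \right)} = \left(-754 - 2610\right) + 2 \cdot 21 \frac{1}{56 + 21} = -3364 + 2 \cdot 21 \cdot \frac{1}{77} = -3364 + \frac{6}{11} = - \frac{36998}{11}$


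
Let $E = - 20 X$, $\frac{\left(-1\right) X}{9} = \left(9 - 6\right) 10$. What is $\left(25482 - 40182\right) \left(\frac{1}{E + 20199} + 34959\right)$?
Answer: $- \frac{626440809400}{1219} \approx -5.139 \cdot 10^{8}$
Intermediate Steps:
$X = -270$ ($X = - 9 \left(9 - 6\right) 10 = - 9 \cdot 3 \cdot 10 = \left(-9\right) 30 = -270$)
$E = 5400$ ($E = \left(-20\right) \left(-270\right) = 5400$)
$\left(25482 - 40182\right) \left(\frac{1}{E + 20199} + 34959\right) = \left(25482 - 40182\right) \left(\frac{1}{5400 + 20199} + 34959\right) = - 14700 \left(\frac{1}{25599} + 34959\right) = \left(-14700\right) \frac{894915442}{25599} = - \frac{626440809400}{1219}$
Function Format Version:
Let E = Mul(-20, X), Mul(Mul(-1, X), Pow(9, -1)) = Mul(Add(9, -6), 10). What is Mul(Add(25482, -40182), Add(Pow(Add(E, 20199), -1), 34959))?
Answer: Rational(-626440809400, 1219) ≈ -5.1390e+8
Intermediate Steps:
X = -270 (X = Mul(-9, Mul(Add(9, -6), 10)) = Mul(-9, Mul(3, 10)) = Mul(-9, 30) = -270)
E = 5400 (E = Mul(-20, -270) = 5400)
Mul(Add(25482, -40182), Add(Pow(Add(E, 20199), -1), 34959)) = Mul(Add(25482, -40182), Add(Pow(Add(5400, 20199), -1), 34959)) = Mul(-14700, Add(Pow(25599, -1), 34959)) = Mul(-14700, Add(Rational(1, 25599), 34959)) = Mul(-14700, Rational(894915442, 25599)) = Rational(-626440809400, 1219)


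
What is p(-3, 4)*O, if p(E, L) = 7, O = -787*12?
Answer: -66108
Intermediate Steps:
O = -9444
p(-3, 4)*O = 7*(-9444) = -66108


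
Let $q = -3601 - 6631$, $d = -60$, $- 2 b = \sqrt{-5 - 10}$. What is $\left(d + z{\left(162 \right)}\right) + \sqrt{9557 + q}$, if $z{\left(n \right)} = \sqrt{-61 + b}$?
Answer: $-60 + \frac{\sqrt{-244 - 2 i \sqrt{15}}}{2} + 15 i \sqrt{3} \approx -59.876 + 18.17 i$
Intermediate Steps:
$b = - \frac{i \sqrt{15}}{2}$ ($b = - \frac{\sqrt{-5 - 10}}{2} = - \frac{\sqrt{-15}}{2} = - \frac{i \sqrt{15}}{2} \approx - 1.9365 i$)
$z{\left(n \right)} = \sqrt{-61 - \frac{i \sqrt{15}}{2}}$
$q = -10232$ ($q = -3601 - 6631 = -10232$)
$\left(d + z{\left(162 \right)}\right) + \sqrt{9557 + q} = \left(-60 + \frac{\sqrt{-244 - 2 i \sqrt{15}}}{2}\right) + \sqrt{9557 - 10232} = \left(-60 + \frac{\sqrt{-244 - 2 i \sqrt{15}}}{2}\right) + \sqrt{-675} = \left(-60 + \frac{\sqrt{-244 - 2 i \sqrt{15}}}{2}\right) + 15 i \sqrt{3} = -60 + \frac{\sqrt{-244 - 2 i \sqrt{15}}}{2} + 15 i \sqrt{3}$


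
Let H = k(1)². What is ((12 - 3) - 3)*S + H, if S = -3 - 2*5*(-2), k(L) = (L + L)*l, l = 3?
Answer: 138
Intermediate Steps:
k(L) = 6*L (k(L) = (L + L)*3 = (2*L)*3 = 6*L)
S = 17 (S = -3 - 10*(-2) = -3 + 20 = 17)
H = 36 (H = (6*1)² = 6² = 36)
((12 - 3) - 3)*S + H = ((12 - 3) - 3)*17 + 36 = (9 - 3)*17 + 36 = 6*17 + 36 = 102 + 36 = 138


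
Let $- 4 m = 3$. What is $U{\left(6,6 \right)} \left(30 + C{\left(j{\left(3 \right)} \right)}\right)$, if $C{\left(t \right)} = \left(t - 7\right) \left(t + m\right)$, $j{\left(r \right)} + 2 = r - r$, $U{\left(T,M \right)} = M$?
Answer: $\frac{657}{2} \approx 328.5$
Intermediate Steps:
$m = - \frac{3}{4}$ ($m = \left(- \frac{1}{4}\right) 3 = - \frac{3}{4} \approx -0.75$)
$j{\left(r \right)} = -2$ ($j{\left(r \right)} = -2 + \left(r - r\right) = -2 + 0 = -2$)
$C{\left(t \right)} = \left(-7 + t\right) \left(- \frac{3}{4} + t\right)$ ($C{\left(t \right)} = \left(t - 7\right) \left(t - \frac{3}{4}\right) = \left(-7 + t\right) \left(- \frac{3}{4} + t\right)$)
$U{\left(6,6 \right)} \left(30 + C{\left(j{\left(3 \right)} \right)}\right) = 6 \left(30 + \left(\frac{21}{4} + \left(-2\right)^{2} - - \frac{31}{2}\right)\right) = 6 \left(30 + \left(\frac{21}{4} + 4 + \frac{31}{2}\right)\right) = 6 \left(30 + \frac{99}{4}\right) = 6 \cdot \frac{219}{4} = \frac{657}{2}$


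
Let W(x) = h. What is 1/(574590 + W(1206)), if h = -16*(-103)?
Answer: 1/576238 ≈ 1.7354e-6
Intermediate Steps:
h = 1648
W(x) = 1648
1/(574590 + W(1206)) = 1/(574590 + 1648) = 1/576238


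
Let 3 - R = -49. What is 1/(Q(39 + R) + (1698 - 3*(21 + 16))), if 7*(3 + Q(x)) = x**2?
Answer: 1/2767 ≈ 0.00036140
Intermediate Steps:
R = 52 (R = 3 - 1*(-49) = 3 + 49 = 52)
Q(x) = -3 + x**2/7
1/(Q(39 + R) + (1698 - 3*(21 + 16))) = 1/((-3 + (39 + 52)**2/7) + (1698 - 3*(21 + 16))) = 1/((-3 + (1/7)*91**2) + (1698 - 3*37)) = 1/((-3 + (1/7)*8281) + (1698 - 111)) = 1/((-3 + 1183) + 1587) = 1/(1180 + 1587) = 1/2767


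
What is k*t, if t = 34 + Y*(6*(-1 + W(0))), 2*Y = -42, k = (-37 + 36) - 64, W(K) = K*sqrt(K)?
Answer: -10400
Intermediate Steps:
W(K) = K**(3/2)
k = -65 (k = -1 - 64 = -65)
Y = -21 (Y = (1/2)*(-42) = -21)
t = 160 (t = 34 - 126*(-1 + 0**(3/2)) = 34 - 126*(-1 + 0) = 34 - 126*(-1) = 34 - 21*(-6) = 34 + 126 = 160)
k*t = -65*160 = -10400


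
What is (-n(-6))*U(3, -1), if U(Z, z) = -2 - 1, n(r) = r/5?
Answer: -18/5 ≈ -3.6000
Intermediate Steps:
n(r) = r/5 (n(r) = r*(1/5) = r/5)
U(Z, z) = -3
(-n(-6))*U(3, -1) = -(-6)/5*(-3) = -1*(-6/5)*(-3) = (6/5)*(-3) = -18/5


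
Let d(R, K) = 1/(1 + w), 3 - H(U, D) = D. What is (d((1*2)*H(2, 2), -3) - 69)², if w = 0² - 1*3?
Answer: 19321/4 ≈ 4830.3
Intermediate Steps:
H(U, D) = 3 - D
w = -3 (w = 0 - 3 = -3)
d(R, K) = -½ (d(R, K) = 1/(1 - 3) = 1/(-2) = -½)
(d((1*2)*H(2, 2), -3) - 69)² = (-½ - 69)² = (-139/2)² = 19321/4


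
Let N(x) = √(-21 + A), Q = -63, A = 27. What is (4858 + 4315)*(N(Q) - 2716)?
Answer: -24913868 + 9173*√6 ≈ -2.4891e+7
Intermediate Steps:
N(x) = √6 (N(x) = √(-21 + 27) = √6)
(4858 + 4315)*(N(Q) - 2716) = (4858 + 4315)*(√6 - 2716) = 9173*(-2716 + √6) = -24913868 + 9173*√6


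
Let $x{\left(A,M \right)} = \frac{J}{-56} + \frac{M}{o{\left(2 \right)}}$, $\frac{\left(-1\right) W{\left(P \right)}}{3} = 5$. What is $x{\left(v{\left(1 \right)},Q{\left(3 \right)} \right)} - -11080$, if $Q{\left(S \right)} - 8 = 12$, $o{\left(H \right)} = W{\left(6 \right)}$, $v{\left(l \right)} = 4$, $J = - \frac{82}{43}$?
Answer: $\frac{40016267}{3612} \approx 11079.0$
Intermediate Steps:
$W{\left(P \right)} = -15$ ($W{\left(P \right)} = \left(-3\right) 5 = -15$)
$J = - \frac{82}{43}$ ($J = \left(-82\right) \frac{1}{43} = - \frac{82}{43} \approx -1.907$)
$o{\left(H \right)} = -15$
$Q{\left(S \right)} = 20$ ($Q{\left(S \right)} = 8 + 12 = 20$)
$x{\left(A,M \right)} = \frac{41}{1204} - \frac{M}{15}$ ($x{\left(A,M \right)} = - \frac{82}{43 \left(-56\right)} + \frac{M}{-15} = \left(- \frac{82}{43}\right) \left(- \frac{1}{56}\right) + M \left(- \frac{1}{15}\right) = \frac{41}{1204} - \frac{M}{15}$)
$x{\left(v{\left(1 \right)},Q{\left(3 \right)} \right)} - -11080 = \left(\frac{41}{1204} - \frac{4}{3}\right) - -11080 = \left(\frac{41}{1204} - \frac{4}{3}\right) + 11080 = - \frac{4693}{3612} + 11080 = \frac{40016267}{3612}$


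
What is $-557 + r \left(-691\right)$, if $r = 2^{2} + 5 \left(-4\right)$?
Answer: $10499$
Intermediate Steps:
$r = -16$ ($r = 4 - 20 = -16$)
$-557 + r \left(-691\right) = -557 - -11056 = -557 + 11056 = 10499$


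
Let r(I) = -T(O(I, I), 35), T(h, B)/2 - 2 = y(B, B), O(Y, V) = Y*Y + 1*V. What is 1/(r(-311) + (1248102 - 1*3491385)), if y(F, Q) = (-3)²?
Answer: -1/2243305 ≈ -4.4577e-7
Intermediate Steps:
y(F, Q) = 9
O(Y, V) = V + Y² (O(Y, V) = Y² + V = V + Y²)
T(h, B) = 22 (T(h, B) = 4 + 2*9 = 4 + 18 = 22)
r(I) = -22 (r(I) = -1*22 = -22)
1/(r(-311) + (1248102 - 1*3491385)) = 1/(-22 + (1248102 - 1*3491385)) = 1/(-22 + (1248102 - 3491385)) = 1/(-22 - 2243283) = 1/(-2243305) = -1/2243305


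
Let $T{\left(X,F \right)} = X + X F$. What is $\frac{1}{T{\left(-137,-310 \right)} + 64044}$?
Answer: $\frac{1}{106377} \approx 9.4005 \cdot 10^{-6}$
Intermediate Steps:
$T{\left(X,F \right)} = X + F X$
$\frac{1}{T{\left(-137,-310 \right)} + 64044} = \frac{1}{- 137 \left(1 - 310\right) + 64044} = \frac{1}{\left(-137\right) \left(-309\right) + 64044} = \frac{1}{42333 + 64044} = \frac{1}{106377}$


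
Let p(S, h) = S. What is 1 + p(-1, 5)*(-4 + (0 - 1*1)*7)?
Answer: 12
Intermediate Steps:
1 + p(-1, 5)*(-4 + (0 - 1*1)*7) = 1 - (-4 + (0 - 1*1)*7) = 1 - (-4 + (0 - 1)*7) = 1 - (-4 - 1*7) = 1 - (-4 - 7) = 1 - 1*(-11) = 1 + 11 = 12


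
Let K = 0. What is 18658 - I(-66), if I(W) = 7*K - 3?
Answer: 18661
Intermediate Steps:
I(W) = -3 (I(W) = 7*0 - 3 = 0 - 3 = -3)
18658 - I(-66) = 18658 - 1*(-3) = 18658 + 3 = 18661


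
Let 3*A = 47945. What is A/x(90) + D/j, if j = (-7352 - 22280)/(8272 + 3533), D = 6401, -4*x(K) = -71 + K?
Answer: -9989961845/1689024 ≈ -5914.6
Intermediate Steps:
x(K) = 71/4 - K/4 (x(K) = -(-71 + K)/4 = 71/4 - K/4)
A = 47945/3 (A = (1/3)*47945 = 47945/3 ≈ 15982.)
j = -29632/11805 ≈ -2.5101
A/x(90) + D/j = 47945/(3*(71/4 - 1/4*90)) + 6401/(-29632/11805) = 47945/(3*(71/4 - 45/2)) + 6401*(-11805/29632) = 47945/(3*(-19/4)) - 75563805/29632 = (47945/3)*(-4/19) - 75563805/29632 = -191780/57 - 75563805/29632 = -9989961845/1689024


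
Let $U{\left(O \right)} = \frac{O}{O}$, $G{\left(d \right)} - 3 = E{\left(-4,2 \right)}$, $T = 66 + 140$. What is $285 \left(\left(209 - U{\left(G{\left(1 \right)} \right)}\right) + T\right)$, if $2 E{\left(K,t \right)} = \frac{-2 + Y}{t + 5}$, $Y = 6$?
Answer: $117990$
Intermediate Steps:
$E{\left(K,t \right)} = \frac{2}{5 + t}$ ($E{\left(K,t \right)} = \frac{\left(-2 + 6\right) \frac{1}{t + 5}}{2} = \frac{4 \frac{1}{5 + t}}{2} = \frac{2}{5 + t}$)
$T = 206$
$G{\left(d \right)} = \frac{23}{7}$ ($G{\left(d \right)} = 3 + \frac{2}{5 + 2} = 3 + \frac{2}{7} = \frac{23}{7}$)
$U{\left(O \right)} = 1$
$285 \left(\left(209 - U{\left(G{\left(1 \right)} \right)}\right) + T\right) = 285 \left(\left(209 - 1\right) + 206\right) = 285 \left(208 + 206\right) = 285 \cdot 414 = 117990$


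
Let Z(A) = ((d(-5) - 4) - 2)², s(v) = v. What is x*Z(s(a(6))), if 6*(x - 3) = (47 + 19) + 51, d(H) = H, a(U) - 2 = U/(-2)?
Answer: 5445/2 ≈ 2722.5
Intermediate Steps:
a(U) = 2 - U/2 (a(U) = 2 + U/(-2) = 2 + U*(-½) = 2 - U/2)
Z(A) = 121 (Z(A) = ((-5 - 4) - 2)² = (-9 - 2)² = (-11)² = 121)
x = 45/2 (x = 3 + ((47 + 19) + 51)/6 = 3 + (66 + 51)/6 = 3 + (⅙)*117 = 3 + 39/2 = 45/2 ≈ 22.500)
x*Z(s(a(6))) = (45/2)*121 = 5445/2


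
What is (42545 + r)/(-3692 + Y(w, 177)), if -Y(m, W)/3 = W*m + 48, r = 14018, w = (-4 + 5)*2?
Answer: -56563/4898 ≈ -11.548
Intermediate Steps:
w = 2 (w = 1*2 = 2)
Y(m, W) = -144 - 3*W*m (Y(m, W) = -3*(W*m + 48) = -3*(48 + W*m) = -144 - 3*W*m)
(42545 + r)/(-3692 + Y(w, 177)) = (42545 + 14018)/(-3692 + (-144 - 3*177*2)) = 56563/(-3692 + (-144 - 1062)) = 56563/(-3692 - 1206) = 56563/(-4898) = 56563*(-1/4898) = -56563/4898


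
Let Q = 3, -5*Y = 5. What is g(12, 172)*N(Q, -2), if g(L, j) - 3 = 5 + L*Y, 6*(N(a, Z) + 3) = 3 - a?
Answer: 12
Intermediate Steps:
Y = -1 (Y = -⅕*5 = -1)
N(a, Z) = -5/2 - a/6 (N(a, Z) = -3 + (3 - a)/6 = -3 + (½ - a/6) = -5/2 - a/6)
g(L, j) = 8 - L (g(L, j) = 3 + (5 + L*(-1)) = 3 + (5 - L) = 8 - L)
g(12, 172)*N(Q, -2) = (8 - 1*12)*(-5/2 - ⅙*3) = (8 - 12)*(-5/2 - ½) = -4*(-3) = 12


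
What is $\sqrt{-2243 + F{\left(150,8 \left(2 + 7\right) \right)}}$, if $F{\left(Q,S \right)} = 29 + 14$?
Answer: $10 i \sqrt{22} \approx 46.904 i$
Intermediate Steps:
$F{\left(Q,S \right)} = 43$
$\sqrt{-2243 + F{\left(150,8 \left(2 + 7\right) \right)}} = \sqrt{-2243 + 43} = \sqrt{-2200} = 10 i \sqrt{22}$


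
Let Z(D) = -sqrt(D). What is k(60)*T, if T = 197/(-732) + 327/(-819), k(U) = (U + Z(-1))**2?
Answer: -875619/364 + 445230*I/5551 ≈ -2405.5 + 80.207*I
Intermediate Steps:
k(U) = (U - I)**2 (k(U) = (U - sqrt(-1))**2 = (U - I)**2)
T = -14841/22204 (T = 197*(-1/732) + 327*(-1/819) = -197/732 - 109/273 = -14841/22204 ≈ -0.66839)
k(60)*T = (60 - I)**2*(-14841/22204) = -14841*(60 - I)**2/22204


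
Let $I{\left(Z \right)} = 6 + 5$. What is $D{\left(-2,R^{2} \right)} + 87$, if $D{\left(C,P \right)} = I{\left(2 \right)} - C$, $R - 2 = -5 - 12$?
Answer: $100$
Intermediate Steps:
$I{\left(Z \right)} = 11$
$R = -15$ ($R = 2 - 17 = -15$)
$D{\left(C,P \right)} = 11 - C$
$D{\left(-2,R^{2} \right)} + 87 = \left(11 - -2\right) + 87 = \left(11 + 2\right) + 87 = 13 + 87 = 100$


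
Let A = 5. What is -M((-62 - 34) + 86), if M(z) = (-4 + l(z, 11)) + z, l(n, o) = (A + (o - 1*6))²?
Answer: -86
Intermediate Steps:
l(n, o) = (-1 + o)² (l(n, o) = (5 + (o - 1*6))² = (5 + (o - 6))² = (5 + (-6 + o))² = (-1 + o)²)
M(z) = 96 + z (M(z) = (-4 + (-1 + 11)²) + z = (-4 + 10²) + z = (-4 + 100) + z = 96 + z)
-M((-62 - 34) + 86) = -(96 + ((-62 - 34) + 86)) = -(96 + (-96 + 86)) = -(96 - 10) = -1*86 = -86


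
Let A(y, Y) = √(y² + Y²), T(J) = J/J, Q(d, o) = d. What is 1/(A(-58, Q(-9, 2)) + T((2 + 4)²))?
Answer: -1/3444 + √3445/3444 ≈ 0.016752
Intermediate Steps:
T(J) = 1
A(y, Y) = √(Y² + y²)
1/(A(-58, Q(-9, 2)) + T((2 + 4)²)) = 1/(√((-9)² + (-58)²) + 1) = 1/(√(81 + 3364) + 1) = 1/(√3445 + 1) = 1/(1 + √3445)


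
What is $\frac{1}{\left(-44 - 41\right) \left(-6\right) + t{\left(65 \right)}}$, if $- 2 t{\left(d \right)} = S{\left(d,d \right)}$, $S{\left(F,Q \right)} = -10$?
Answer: $\frac{1}{515} \approx 0.0019417$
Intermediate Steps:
$t{\left(d \right)} = 5$ ($t{\left(d \right)} = \left(- \frac{1}{2}\right) \left(-10\right) = 5$)
$\frac{1}{\left(-44 - 41\right) \left(-6\right) + t{\left(65 \right)}} = \frac{1}{\left(-44 - 41\right) \left(-6\right) + 5} = \frac{1}{\left(-85\right) \left(-6\right) + 5} = \frac{1}{510 + 5} = \frac{1}{515}$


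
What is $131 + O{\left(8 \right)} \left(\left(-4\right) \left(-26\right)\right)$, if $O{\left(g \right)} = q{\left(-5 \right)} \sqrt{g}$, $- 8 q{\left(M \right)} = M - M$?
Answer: $131$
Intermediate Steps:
$q{\left(M \right)} = 0$ ($q{\left(M \right)} = - \frac{M - M}{8} = \left(- \frac{1}{8}\right) 0 = 0$)
$O{\left(g \right)} = 0$ ($O{\left(g \right)} = 0 \sqrt{g} = 0$)
$131 + O{\left(8 \right)} \left(\left(-4\right) \left(-26\right)\right) = 131 + 0 \left(\left(-4\right) \left(-26\right)\right) = 131 + 0 \cdot 104 = 131 + 0 = 131$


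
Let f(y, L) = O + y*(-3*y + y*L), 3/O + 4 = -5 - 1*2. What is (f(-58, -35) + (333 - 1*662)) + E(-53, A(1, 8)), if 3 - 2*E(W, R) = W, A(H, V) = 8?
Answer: -1409466/11 ≈ -1.2813e+5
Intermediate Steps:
O = -3/11 (O = 3/(-4 + (-5 - 1*2)) = 3/(-4 + (-5 - 2)) = 3/(-4 - 7) = 3/(-11) = 3*(-1/11) = -3/11 ≈ -0.27273)
E(W, R) = 3/2 - W/2
f(y, L) = -3/11 + y*(-3*y + L*y) (f(y, L) = -3/11 + y*(-3*y + y*L) = -3/11 + y*(-3*y + L*y))
(f(-58, -35) + (333 - 1*662)) + E(-53, A(1, 8)) = ((-3/11 - 3*(-58)² - 35*(-58)²) + (333 - 1*662)) + (3/2 - ½*(-53)) = ((-3/11 - 3*3364 - 35*3364) + (333 - 662)) + (3/2 + 53/2) = ((-3/11 - 10092 - 117740) - 329) + 28 = (-1406155/11 - 329) + 28 = -1409774/11 + 28 = -1409466/11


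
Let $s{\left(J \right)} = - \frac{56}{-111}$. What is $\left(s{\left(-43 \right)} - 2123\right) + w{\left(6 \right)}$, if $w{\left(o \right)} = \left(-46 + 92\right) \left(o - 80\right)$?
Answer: $- \frac{613441}{111} \approx -5526.5$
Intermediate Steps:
$w{\left(o \right)} = -3680 + 46 o$ ($w{\left(o \right)} = 46 \left(-80 + o\right) = -3680 + 46 o$)
$s{\left(J \right)} = \frac{56}{111}$ ($s{\left(J \right)} = \left(-56\right) \left(- \frac{1}{111}\right) = \frac{56}{111}$)
$\left(s{\left(-43 \right)} - 2123\right) + w{\left(6 \right)} = \left(\frac{56}{111} - 2123\right) + \left(-3680 + 46 \cdot 6\right) = - \frac{235597}{111} + \left(-3680 + 276\right) = - \frac{235597}{111} - 3404 = - \frac{613441}{111}$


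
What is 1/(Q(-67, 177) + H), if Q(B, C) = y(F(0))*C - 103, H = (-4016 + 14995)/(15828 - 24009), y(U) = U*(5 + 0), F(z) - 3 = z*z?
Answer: 8181/20866933 ≈ 0.00039206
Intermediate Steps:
F(z) = 3 + z**2 (F(z) = 3 + z*z = 3 + z**2)
y(U) = 5*U (y(U) = U*5 = 5*U)
H = -10979/8181 (H = 10979/(-8181) = 10979*(-1/8181) = -10979/8181 ≈ -1.3420)
Q(B, C) = -103 + 15*C (Q(B, C) = (5*(3 + 0**2))*C - 103 = (5*(3 + 0))*C - 103 = (5*3)*C - 103 = 15*C - 103 = -103 + 15*C)
1/(Q(-67, 177) + H) = 1/((-103 + 15*177) - 10979/8181) = 1/((-103 + 2655) - 10979/8181) = 1/(2552 - 10979/8181) = 1/(20866933/8181) = 8181/20866933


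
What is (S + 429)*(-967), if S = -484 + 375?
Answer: -309440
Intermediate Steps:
S = -109
(S + 429)*(-967) = (-109 + 429)*(-967) = 320*(-967) = -309440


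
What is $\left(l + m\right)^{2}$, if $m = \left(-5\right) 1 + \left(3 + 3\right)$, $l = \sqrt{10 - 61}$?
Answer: $\left(1 + i \sqrt{51}\right)^{2} \approx -50.0 + 14.283 i$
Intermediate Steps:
$l = i \sqrt{51}$ ($l = \sqrt{-51} = i \sqrt{51} \approx 7.1414 i$)
$m = 1$ ($m = -5 + 6 = 1$)
$\left(l + m\right)^{2} = \left(i \sqrt{51} + 1\right)^{2} = \left(1 + i \sqrt{51}\right)^{2}$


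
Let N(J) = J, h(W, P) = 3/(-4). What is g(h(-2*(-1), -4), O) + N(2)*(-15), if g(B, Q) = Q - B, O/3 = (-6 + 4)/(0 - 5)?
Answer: -561/20 ≈ -28.050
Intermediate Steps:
h(W, P) = -¾ (h(W, P) = 3*(-¼) = -¾)
O = 6/5 (O = 3*((-6 + 4)/(0 - 5)) = 3*(-2/(-5)) = 3*(-2*(-⅕)) = 3*(⅖) = 6/5 ≈ 1.2000)
g(h(-2*(-1), -4), O) + N(2)*(-15) = (6/5 - 1*(-¾)) + 2*(-15) = (6/5 + ¾) - 30 = 39/20 - 30 = -561/20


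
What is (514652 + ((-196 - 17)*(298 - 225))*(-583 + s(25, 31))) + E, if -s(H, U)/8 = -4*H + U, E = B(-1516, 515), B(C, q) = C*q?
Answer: 215931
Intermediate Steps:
E = -780740 (E = -1516*515 = -780740)
s(H, U) = -8*U + 32*H (s(H, U) = -8*(-4*H + U) = -8*(U - 4*H) = -8*U + 32*H)
(514652 + ((-196 - 17)*(298 - 225))*(-583 + s(25, 31))) + E = (514652 + ((-196 - 17)*(298 - 225))*(-583 + (-8*31 + 32*25))) - 780740 = (514652 + (-213*73)*(-583 + (-248 + 800))) - 780740 = (514652 - 15549*(-583 + 552)) - 780740 = (514652 - 15549*(-31)) - 780740 = (514652 + 482019) - 780740 = 996671 - 780740 = 215931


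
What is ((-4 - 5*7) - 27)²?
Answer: 4356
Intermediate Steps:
((-4 - 5*7) - 27)² = ((-4 - 35) - 27)² = (-39 - 27)² = (-66)² = 4356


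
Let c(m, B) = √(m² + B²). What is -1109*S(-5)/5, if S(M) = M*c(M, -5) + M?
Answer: 1109 + 5545*√2 ≈ 8950.8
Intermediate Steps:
c(m, B) = √(B² + m²)
S(M) = M + M*√(25 + M²) (S(M) = M*√((-5)² + M²) + M = M*√(25 + M²) + M = M + M*√(25 + M²))
-1109*S(-5)/5 = -1109*(-5*(1 + √(25 + (-5)²)))/5 = -1109*(-5*(1 + √(25 + 25)))/5 = -1109*(-5*(1 + √50))/5 = -1109*(-5*(1 + 5*√2))/5 = -1109*(-5 - 25*√2)/5 = -1109*(-1 - 5*√2) = 1109 + 5545*√2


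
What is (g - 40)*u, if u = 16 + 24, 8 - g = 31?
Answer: -2520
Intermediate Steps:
g = -23 (g = 8 - 1*31 = 8 - 31 = -23)
u = 40
(g - 40)*u = (-23 - 40)*40 = -63*40 = -2520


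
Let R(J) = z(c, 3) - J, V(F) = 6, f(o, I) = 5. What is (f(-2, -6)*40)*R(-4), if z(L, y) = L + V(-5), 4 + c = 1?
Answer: 1400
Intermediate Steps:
c = -3 (c = -4 + 1 = -3)
z(L, y) = 6 + L (z(L, y) = L + 6 = 6 + L)
R(J) = 3 - J (R(J) = (6 - 3) - J = 3 - J)
(f(-2, -6)*40)*R(-4) = (5*40)*(3 - 1*(-4)) = 200*(3 + 4) = 200*7 = 1400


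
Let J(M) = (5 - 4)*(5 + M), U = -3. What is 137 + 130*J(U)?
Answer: 397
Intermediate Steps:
J(M) = 5 + M (J(M) = 1*(5 + M) = 5 + M)
137 + 130*J(U) = 137 + 130*(5 - 3) = 137 + 130*2 = 137 + 260 = 397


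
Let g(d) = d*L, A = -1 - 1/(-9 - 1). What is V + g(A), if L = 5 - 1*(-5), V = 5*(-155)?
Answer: -784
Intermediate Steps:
V = -775
L = 10 (L = 5 + 5 = 10)
A = -9/10 (A = -1 - 1/(-10) = -1 - 1*(-1/10) = -1 + 1/10 = -9/10 ≈ -0.90000)
g(d) = 10*d (g(d) = d*10 = 10*d)
V + g(A) = -775 + 10*(-9/10) = -775 - 9 = -784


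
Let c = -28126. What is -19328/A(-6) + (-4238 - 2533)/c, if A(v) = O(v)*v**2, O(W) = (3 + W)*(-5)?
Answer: -134990747/3797010 ≈ -35.552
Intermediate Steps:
O(W) = -15 - 5*W
A(v) = v**2*(-15 - 5*v) (A(v) = (-15 - 5*v)*v**2 = v**2*(-15 - 5*v))
-19328/A(-6) + (-4238 - 2533)/c = -19328*1/(180*(-3 - 1*(-6))) + (-4238 - 2533)/(-28126) = -19328*1/(180*(-3 + 6)) - 6771*(-1/28126) = -19328/(5*36*3) + 6771/28126 = -19328/540 + 6771/28126 = -19328*1/540 + 6771/28126 = -4832/135 + 6771/28126 = -134990747/3797010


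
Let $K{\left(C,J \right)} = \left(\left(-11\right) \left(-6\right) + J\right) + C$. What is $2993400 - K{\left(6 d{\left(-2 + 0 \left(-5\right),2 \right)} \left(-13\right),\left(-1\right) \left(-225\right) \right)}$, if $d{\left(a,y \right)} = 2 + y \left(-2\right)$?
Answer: $2992953$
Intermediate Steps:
$d{\left(a,y \right)} = 2 - 2 y$
$K{\left(C,J \right)} = 66 + C + J$ ($K{\left(C,J \right)} = \left(66 + J\right) + C = 66 + C + J$)
$2993400 - K{\left(6 d{\left(-2 + 0 \left(-5\right),2 \right)} \left(-13\right),\left(-1\right) \left(-225\right) \right)} = 2993400 - \left(66 + 6 \left(2 - 4\right) \left(-13\right) - -225\right) = 2993400 - \left(66 + 6 \left(2 - 4\right) \left(-13\right) + 225\right) = 2993400 - \left(66 + 6 \left(-2\right) \left(-13\right) + 225\right) = 2993400 - \left(66 - -156 + 225\right) = 2993400 - \left(66 + 156 + 225\right) = 2993400 - 447 = 2992953$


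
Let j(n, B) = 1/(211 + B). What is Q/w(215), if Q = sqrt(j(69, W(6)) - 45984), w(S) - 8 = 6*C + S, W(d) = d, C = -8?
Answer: 23*I*sqrt(4093271)/37975 ≈ 1.2254*I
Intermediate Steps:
w(S) = -40 + S (w(S) = 8 + (6*(-8) + S) = 8 + (-48 + S) = -40 + S)
Q = 23*I*sqrt(4093271)/217 (Q = sqrt(1/(211 + 6) - 45984) = sqrt(1/217 - 45984) = sqrt(-9978527/217) = 23*I*sqrt(4093271)/217 ≈ 214.44*I)
Q/w(215) = (23*I*sqrt(4093271)/217)/(-40 + 215) = (23*I*sqrt(4093271)/217)/175 = (23*I*sqrt(4093271)/217)*(1/175) = 23*I*sqrt(4093271)/37975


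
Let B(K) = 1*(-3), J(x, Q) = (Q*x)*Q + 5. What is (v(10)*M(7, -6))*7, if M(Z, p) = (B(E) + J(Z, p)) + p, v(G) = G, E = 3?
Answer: 17360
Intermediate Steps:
J(x, Q) = 5 + x*Q² (J(x, Q) = x*Q² + 5 = 5 + x*Q²)
B(K) = -3
M(Z, p) = 2 + p + Z*p² (M(Z, p) = (-3 + (5 + Z*p²)) + p = (2 + Z*p²) + p = 2 + p + Z*p²)
(v(10)*M(7, -6))*7 = (10*(2 - 6 + 7*(-6)²))*7 = (10*(2 - 6 + 7*36))*7 = (10*(2 - 6 + 252))*7 = (10*248)*7 = 2480*7 = 17360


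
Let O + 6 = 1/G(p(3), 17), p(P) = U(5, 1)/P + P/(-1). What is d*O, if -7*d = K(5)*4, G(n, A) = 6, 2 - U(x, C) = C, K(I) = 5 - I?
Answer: 0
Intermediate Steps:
U(x, C) = 2 - C
p(P) = 1/P - P (p(P) = (2 - 1*1)/P + P/(-1) = (2 - 1)/P + P*(-1) = 1/P - P)
O = -35/6 (O = -6 + 1/6 = -6 + ⅙ = -35/6 ≈ -5.8333)
d = 0 (d = -(5 - 1*5)*4/7 = -(5 - 5)*4/7 = -0*4 = -⅐*0 = 0)
d*O = 0*(-35/6) = 0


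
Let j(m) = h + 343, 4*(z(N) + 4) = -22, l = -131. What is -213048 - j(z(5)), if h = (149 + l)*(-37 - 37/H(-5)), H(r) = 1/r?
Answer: -216055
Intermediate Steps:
z(N) = -19/2 (z(N) = -4 + (¼)*(-22) = -4 - 11/2 = -19/2)
h = 2664 (h = (149 - 131)*(-37 - 37/(1/(-5))) = 18*(-37 - 37/(-⅕)) = 18*(-37 - 37*(-5)) = 18*(-37 + 185) = 18*148 = 2664)
j(m) = 3007 (j(m) = 2664 + 343 = 3007)
-213048 - j(z(5)) = -213048 - 1*3007 = -213048 - 3007 = -216055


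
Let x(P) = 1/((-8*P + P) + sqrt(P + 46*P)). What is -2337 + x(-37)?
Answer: (-2337*sqrt(1739) + 605282*I)/(sqrt(1739) - 259*I) ≈ -2337.0 - 0.00060606*I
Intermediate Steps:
x(P) = 1/(-7*P + sqrt(47)*sqrt(P)) (x(P) = 1/(-7*P + sqrt(47*P)) = 1/(-7*P + sqrt(47)*sqrt(P)))
-2337 + x(-37) = -2337 + 1/(-7*(-37) + sqrt(47)*sqrt(-37)) = -2337 + 1/(259 + sqrt(47)*(I*sqrt(37))) = -2337 + 1/(259 + I*sqrt(1739))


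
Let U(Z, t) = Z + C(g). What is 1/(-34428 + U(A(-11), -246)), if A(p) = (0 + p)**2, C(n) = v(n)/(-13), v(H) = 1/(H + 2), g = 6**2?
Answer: -494/16947659 ≈ -2.9149e-5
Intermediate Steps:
g = 36
v(H) = 1/(2 + H)
C(n) = -1/(13*(2 + n)) (C(n) = 1/((2 + n)*(-13)) = -1/13/(2 + n) = -1/(13*(2 + n)))
A(p) = p**2
U(Z, t) = -1/494 + Z (U(Z, t) = Z - 1/(26 + 13*36) = Z - 1/(26 + 468) = Z - 1/494 = -1/494 + Z)
1/(-34428 + U(A(-11), -246)) = 1/(-34428 + (-1/494 + (-11)**2)) = 1/(-34428 + (-1/494 + 121)) = 1/(-34428 + 59773/494) = 1/(-16947659/494) = -494/16947659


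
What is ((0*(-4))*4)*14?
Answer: 0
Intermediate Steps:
((0*(-4))*4)*14 = (0*4)*14 = 0*14 = 0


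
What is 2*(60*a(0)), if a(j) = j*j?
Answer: 0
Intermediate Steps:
a(j) = j**2
2*(60*a(0)) = 2*(60*0**2) = 2*(60*0) = 2*0 = 0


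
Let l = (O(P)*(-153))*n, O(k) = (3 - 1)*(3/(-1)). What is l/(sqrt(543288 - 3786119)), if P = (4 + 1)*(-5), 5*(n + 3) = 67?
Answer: -47736*I*sqrt(3242831)/16214155 ≈ -5.3017*I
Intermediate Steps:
n = 52/5 (n = -3 + (1/5)*67 = -3 + 67/5 = 52/5 ≈ 10.400)
P = -25 (P = 5*(-5) = -25)
O(k) = -6 (O(k) = 2*(3*(-1)) = 2*(-3) = -6)
l = 47736/5 (l = -6*(-153)*(52/5) = 918*(52/5) = 47736/5 ≈ 9547.2)
l/(sqrt(543288 - 3786119)) = 47736/(5*(sqrt(543288 - 3786119))) = 47736/(5*(sqrt(-3242831))) = 47736/(5*((I*sqrt(3242831)))) = 47736*(-I*sqrt(3242831)/3242831)/5 = -47736*I*sqrt(3242831)/16214155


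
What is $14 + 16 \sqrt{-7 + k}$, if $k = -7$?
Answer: $14 + 16 i \sqrt{14} \approx 14.0 + 59.867 i$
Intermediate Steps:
$14 + 16 \sqrt{-7 + k} = 14 + 16 \sqrt{-7 - 7} = 14 + 16 \sqrt{-14} = 14 + 16 i \sqrt{14}$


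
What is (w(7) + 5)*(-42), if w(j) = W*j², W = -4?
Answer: 8022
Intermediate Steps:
w(j) = -4*j²
(w(7) + 5)*(-42) = (-4*7² + 5)*(-42) = (-4*49 + 5)*(-42) = (-196 + 5)*(-42) = -191*(-42) = 8022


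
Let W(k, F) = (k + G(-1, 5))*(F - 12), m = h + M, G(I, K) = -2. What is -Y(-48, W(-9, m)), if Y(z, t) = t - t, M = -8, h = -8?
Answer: 0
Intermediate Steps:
m = -16 (m = -8 - 8 = -16)
W(k, F) = (-12 + F)*(-2 + k) (W(k, F) = (k - 2)*(F - 12) = (-2 + k)*(-12 + F) = (-12 + F)*(-2 + k))
Y(z, t) = 0
-Y(-48, W(-9, m)) = -1*0 = 0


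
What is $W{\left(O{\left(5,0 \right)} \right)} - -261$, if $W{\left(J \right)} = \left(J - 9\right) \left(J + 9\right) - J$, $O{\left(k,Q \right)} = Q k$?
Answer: $180$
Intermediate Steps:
$W{\left(J \right)} = - J + \left(-9 + J\right) \left(9 + J\right)$ ($W{\left(J \right)} = \left(-9 + J\right) \left(9 + J\right) - J = - J + \left(-9 + J\right) \left(9 + J\right)$)
$W{\left(O{\left(5,0 \right)} \right)} - -261 = \left(-81 + \left(0 \cdot 5\right)^{2} - 0 \cdot 5\right) - -261 = \left(-81 + 0^{2} - 0\right) + 261 = \left(-81 + 0 + 0\right) + 261 = -81 + 261 = 180$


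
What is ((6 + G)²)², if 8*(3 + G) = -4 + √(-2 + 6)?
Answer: 14641/256 ≈ 57.191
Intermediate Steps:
G = -13/4 (G = -3 + (-4 + √(-2 + 6))/8 = -3 + (-4 + √4)/8 = -3 + (-4 + 2)/8 = -3 + (⅛)*(-2) = -3 - ¼ = -13/4 ≈ -3.2500)
((6 + G)²)² = ((6 - 13/4)²)² = ((11/4)²)² = (121/16)² = 14641/256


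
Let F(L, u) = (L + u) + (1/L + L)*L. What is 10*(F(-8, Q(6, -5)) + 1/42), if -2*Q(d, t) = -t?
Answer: 11450/21 ≈ 545.24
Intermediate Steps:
Q(d, t) = t/2 (Q(d, t) = -(-1)*t/2 = t/2)
F(L, u) = L + u + L*(L + 1/L) (F(L, u) = (L + u) + (L + 1/L)*L = (L + u) + L*(L + 1/L) = L + u + L*(L + 1/L))
10*(F(-8, Q(6, -5)) + 1/42) = 10*((1 - 8 + (1/2)*(-5) + (-8)**2) + 1/42) = 10*((1 - 8 - 5/2 + 64) + 1/42) = 10*(109/2 + 1/42) = 10*(1145/21) = 11450/21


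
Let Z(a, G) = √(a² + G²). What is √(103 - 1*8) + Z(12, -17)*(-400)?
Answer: √95 - 400*√433 ≈ -8313.7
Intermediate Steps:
Z(a, G) = √(G² + a²)
√(103 - 1*8) + Z(12, -17)*(-400) = √(103 - 1*8) + √((-17)² + 12²)*(-400) = √(103 - 8) + √(289 + 144)*(-400) = √95 + √433*(-400) = √95 - 400*√433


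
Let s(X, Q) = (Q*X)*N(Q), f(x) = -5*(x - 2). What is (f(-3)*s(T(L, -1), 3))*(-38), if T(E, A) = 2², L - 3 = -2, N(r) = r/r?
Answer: -11400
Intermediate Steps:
N(r) = 1
L = 1 (L = 3 - 2 = 1)
f(x) = 10 - 5*x (f(x) = -5*(-2 + x) = 10 - 5*x)
T(E, A) = 4
s(X, Q) = Q*X (s(X, Q) = (Q*X)*1 = Q*X)
(f(-3)*s(T(L, -1), 3))*(-38) = ((10 - 5*(-3))*(3*4))*(-38) = ((10 + 15)*12)*(-38) = (25*12)*(-38) = 300*(-38) = -11400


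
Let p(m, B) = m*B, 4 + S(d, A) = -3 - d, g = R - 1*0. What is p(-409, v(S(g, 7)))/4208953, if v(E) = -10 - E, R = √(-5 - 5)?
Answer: 1227/4208953 - 409*I*√10/4208953 ≈ 0.00029152 - 0.00030729*I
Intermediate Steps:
R = I*√10 (R = √(-10) = I*√10 ≈ 3.1623*I)
g = I*√10 (g = I*√10 - 1*0 = I*√10 + 0 = I*√10 ≈ 3.1623*I)
S(d, A) = -7 - d (S(d, A) = -4 + (-3 - d) = -7 - d)
p(m, B) = B*m
p(-409, v(S(g, 7)))/4208953 = ((-10 - (-7 - I*√10))*(-409))/4208953 = ((-10 - (-7 - I*√10))*(-409))*(1/4208953) = ((-10 + (7 + I*√10))*(-409))*(1/4208953) = ((-3 + I*√10)*(-409))*(1/4208953) = (1227 - 409*I*√10)*(1/4208953) = 1227/4208953 - 409*I*√10/4208953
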